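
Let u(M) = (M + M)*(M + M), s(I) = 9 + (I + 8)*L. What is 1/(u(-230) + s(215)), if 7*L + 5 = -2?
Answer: 1/211386 ≈ 4.7307e-6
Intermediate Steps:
L = -1 (L = -5/7 + (1/7)*(-2) = -5/7 - 2/7 = -1)
s(I) = 1 - I (s(I) = 9 + (I + 8)*(-1) = 9 + (8 + I)*(-1) = 9 + (-8 - I) = 1 - I)
u(M) = 4*M**2 (u(M) = (2*M)*(2*M) = 4*M**2)
1/(u(-230) + s(215)) = 1/(4*(-230)**2 + (1 - 1*215)) = 1/(4*52900 + (1 - 215)) = 1/(211600 - 214) = 1/211386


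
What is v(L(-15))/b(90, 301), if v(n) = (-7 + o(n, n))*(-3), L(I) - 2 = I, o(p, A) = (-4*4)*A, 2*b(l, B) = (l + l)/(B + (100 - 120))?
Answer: -18827/10 ≈ -1882.7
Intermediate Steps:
b(l, B) = l/(-20 + B) (b(l, B) = ((l + l)/(B + (100 - 120)))/2 = ((2*l)/(B - 20))/2 = ((2*l)/(-20 + B))/2 = (2*l/(-20 + B))/2 = l/(-20 + B))
o(p, A) = -16*A
L(I) = 2 + I
v(n) = 21 + 48*n (v(n) = (-7 - 16*n)*(-3) = 21 + 48*n)
v(L(-15))/b(90, 301) = (21 + 48*(2 - 15))/((90/(-20 + 301))) = (21 + 48*(-13))/((90/281)) = (21 - 624)/((90*(1/281))) = -603/90/281 = -603*281/90 = -18827/10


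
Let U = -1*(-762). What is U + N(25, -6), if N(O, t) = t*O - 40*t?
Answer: 852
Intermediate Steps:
N(O, t) = -40*t + O*t (N(O, t) = O*t - 40*t = -40*t + O*t)
U = 762
U + N(25, -6) = 762 - 6*(-40 + 25) = 762 - 6*(-15) = 762 + 90 = 852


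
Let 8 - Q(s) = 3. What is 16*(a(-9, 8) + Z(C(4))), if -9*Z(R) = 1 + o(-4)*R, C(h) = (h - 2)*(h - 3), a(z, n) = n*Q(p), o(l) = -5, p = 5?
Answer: 656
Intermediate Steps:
Q(s) = 5 (Q(s) = 8 - 1*3 = 8 - 3 = 5)
a(z, n) = 5*n (a(z, n) = n*5 = 5*n)
C(h) = (-3 + h)*(-2 + h) (C(h) = (-2 + h)*(-3 + h) = (-3 + h)*(-2 + h))
Z(R) = -⅑ + 5*R/9 (Z(R) = -(1 - 5*R)/9 = -⅑ + 5*R/9)
16*(a(-9, 8) + Z(C(4))) = 16*(5*8 + (-⅑ + 5*(6 + 4² - 5*4)/9)) = 16*(40 + (-⅑ + 5*(6 + 16 - 20)/9)) = 16*(40 + (-⅑ + (5/9)*2)) = 16*(40 + (-⅑ + 10/9)) = 16*(40 + 1) = 16*41 = 656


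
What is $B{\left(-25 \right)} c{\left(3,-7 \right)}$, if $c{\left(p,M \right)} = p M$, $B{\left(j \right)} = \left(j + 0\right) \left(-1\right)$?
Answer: $-525$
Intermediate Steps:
$B{\left(j \right)} = - j$ ($B{\left(j \right)} = j \left(-1\right) = - j$)
$c{\left(p,M \right)} = M p$
$B{\left(-25 \right)} c{\left(3,-7 \right)} = \left(-1\right) \left(-25\right) \left(\left(-7\right) 3\right) = 25 \left(-21\right) = -525$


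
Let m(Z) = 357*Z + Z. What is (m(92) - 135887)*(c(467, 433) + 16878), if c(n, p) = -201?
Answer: -1716913827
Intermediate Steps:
m(Z) = 358*Z
(m(92) - 135887)*(c(467, 433) + 16878) = (358*92 - 135887)*(-201 + 16878) = (32936 - 135887)*16677 = -102951*16677 = -1716913827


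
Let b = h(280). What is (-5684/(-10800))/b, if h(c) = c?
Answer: 203/108000 ≈ 0.0018796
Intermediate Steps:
b = 280
(-5684/(-10800))/b = -5684/(-10800)/280 = -5684*(-1/10800)*(1/280) = (1421/2700)*(1/280) = 203/108000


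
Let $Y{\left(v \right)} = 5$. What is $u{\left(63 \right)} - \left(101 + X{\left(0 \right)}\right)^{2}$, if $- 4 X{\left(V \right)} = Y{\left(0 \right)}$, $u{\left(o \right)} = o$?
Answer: $- \frac{158193}{16} \approx -9887.1$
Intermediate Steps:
$X{\left(V \right)} = - \frac{5}{4}$ ($X{\left(V \right)} = \left(- \frac{1}{4}\right) 5 = - \frac{5}{4}$)
$u{\left(63 \right)} - \left(101 + X{\left(0 \right)}\right)^{2} = 63 - \left(101 - \frac{5}{4}\right)^{2} = 63 - \left(\frac{399}{4}\right)^{2} = 63 - \frac{159201}{16} = - \frac{158193}{16}$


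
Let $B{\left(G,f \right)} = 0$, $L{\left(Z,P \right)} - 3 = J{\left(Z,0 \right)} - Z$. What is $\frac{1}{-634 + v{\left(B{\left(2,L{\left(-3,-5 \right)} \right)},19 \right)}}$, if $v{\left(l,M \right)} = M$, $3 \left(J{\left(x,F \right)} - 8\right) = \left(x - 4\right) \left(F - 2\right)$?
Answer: $- \frac{1}{615} \approx -0.001626$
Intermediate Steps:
$J{\left(x,F \right)} = 8 + \frac{\left(-4 + x\right) \left(-2 + F\right)}{3}$ ($J{\left(x,F \right)} = 8 + \frac{\left(x - 4\right) \left(F - 2\right)}{3} = 8 + \frac{\left(-4 + x\right) \left(-2 + F\right)}{3}$)
$L{\left(Z,P \right)} = \frac{41}{3} - \frac{5 Z}{3}$ ($L{\left(Z,P \right)} = 3 - \left(- \frac{32}{3} + \frac{5 Z}{3}\right) = \frac{41}{3} - \frac{5 Z}{3}$)
$\frac{1}{-634 + v{\left(B{\left(2,L{\left(-3,-5 \right)} \right)},19 \right)}} = \frac{1}{-634 + 19} = \frac{1}{-615} = - \frac{1}{615}$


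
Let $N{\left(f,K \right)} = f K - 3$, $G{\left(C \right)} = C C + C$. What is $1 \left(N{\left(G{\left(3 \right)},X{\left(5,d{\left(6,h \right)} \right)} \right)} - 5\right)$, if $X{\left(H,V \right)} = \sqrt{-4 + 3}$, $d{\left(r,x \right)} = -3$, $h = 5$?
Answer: $-8 + 12 i \approx -8.0 + 12.0 i$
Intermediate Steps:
$X{\left(H,V \right)} = i$ ($X{\left(H,V \right)} = \sqrt{-1} = i$)
$G{\left(C \right)} = C + C^{2}$ ($G{\left(C \right)} = C^{2} + C = C + C^{2}$)
$N{\left(f,K \right)} = -3 + K f$ ($N{\left(f,K \right)} = K f - 3 = -3 + K f$)
$1 \left(N{\left(G{\left(3 \right)},X{\left(5,d{\left(6,h \right)} \right)} \right)} - 5\right) = 1 \left(\left(-3 + i 3 \left(1 + 3\right)\right) - 5\right) = 1 \left(\left(-3 + i 3 \cdot 4\right) - 5\right) = 1 \left(\left(-3 + i 12\right) - 5\right) = 1 \left(\left(-3 + 12 i\right) - 5\right) = 1 \left(-8 + 12 i\right) = -8 + 12 i$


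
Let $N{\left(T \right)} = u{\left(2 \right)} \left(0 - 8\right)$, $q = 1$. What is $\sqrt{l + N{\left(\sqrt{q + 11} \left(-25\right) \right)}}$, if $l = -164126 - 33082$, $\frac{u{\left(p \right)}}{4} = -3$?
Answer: $2 i \sqrt{49278} \approx 443.97 i$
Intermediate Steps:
$u{\left(p \right)} = -12$ ($u{\left(p \right)} = 4 \left(-3\right) = -12$)
$N{\left(T \right)} = 96$ ($N{\left(T \right)} = - 12 \left(0 - 8\right) = \left(-12\right) \left(-8\right) = 96$)
$l = -197208$ ($l = -164126 - 33082 = -197208$)
$\sqrt{l + N{\left(\sqrt{q + 11} \left(-25\right) \right)}} = \sqrt{-197208 + 96} = \sqrt{-197112} = 2 i \sqrt{49278}$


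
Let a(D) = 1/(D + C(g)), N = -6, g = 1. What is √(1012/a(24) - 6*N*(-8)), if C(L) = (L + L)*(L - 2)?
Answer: 2*√5494 ≈ 148.24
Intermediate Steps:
C(L) = 2*L*(-2 + L) (C(L) = (2*L)*(-2 + L) = 2*L*(-2 + L))
a(D) = 1/(-2 + D) (a(D) = 1/(D + 2*1*(-2 + 1)) = 1/(D + 2*1*(-1)) = 1/(D - 2) = 1/(-2 + D))
√(1012/a(24) - 6*N*(-8)) = √(1012/(1/(-2 + 24)) - 6*(-6)*(-8)) = √(1012/(1/22) + 36*(-8)) = √(1012/(1/22) - 288) = √(1012*22 - 288) = √(22264 - 288) = √21976 = 2*√5494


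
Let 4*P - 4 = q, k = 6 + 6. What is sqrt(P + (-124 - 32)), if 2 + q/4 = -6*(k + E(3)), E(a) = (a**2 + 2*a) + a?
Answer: I*sqrt(337) ≈ 18.358*I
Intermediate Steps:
k = 12
E(a) = a**2 + 3*a
q = -728 (q = -8 + 4*(-6*(12 + 3*(3 + 3))) = -8 + 4*(-6*(12 + 3*6)) = -8 + 4*(-6*(12 + 18)) = -8 + 4*(-6*30) = -8 + 4*(-180) = -8 - 720 = -728)
P = -181 (P = 1 + (1/4)*(-728) = 1 - 182 = -181)
sqrt(P + (-124 - 32)) = sqrt(-181 + (-124 - 32)) = sqrt(-181 - 156) = sqrt(-337) = I*sqrt(337)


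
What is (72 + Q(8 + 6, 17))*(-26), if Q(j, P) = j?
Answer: -2236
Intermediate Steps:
(72 + Q(8 + 6, 17))*(-26) = (72 + (8 + 6))*(-26) = (72 + 14)*(-26) = 86*(-26) = -2236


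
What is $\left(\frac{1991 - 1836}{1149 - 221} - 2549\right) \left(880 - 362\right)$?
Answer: $- \frac{612617103}{464} \approx -1.3203 \cdot 10^{6}$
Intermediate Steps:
$\left(\frac{1991 - 1836}{1149 - 221} - 2549\right) \left(880 - 362\right) = \left(\frac{155}{928} - 2549\right) 518 = \left(- \frac{2365317}{928}\right) 518 = - \frac{612617103}{464}$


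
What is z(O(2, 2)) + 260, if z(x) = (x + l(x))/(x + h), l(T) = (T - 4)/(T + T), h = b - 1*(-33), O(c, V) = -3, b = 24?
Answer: 84229/324 ≈ 259.97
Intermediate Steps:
h = 57 (h = 24 - 1*(-33) = 24 + 33 = 57)
l(T) = (-4 + T)/(2*T) (l(T) = (-4 + T)/((2*T)) = (-4 + T)*(1/(2*T)) = (-4 + T)/(2*T))
z(x) = (x + (-4 + x)/(2*x))/(57 + x) (z(x) = (x + (-4 + x)/(2*x))/(x + 57) = (x + (-4 + x)/(2*x))/(57 + x))
z(O(2, 2)) + 260 = (-2 + (-3)² + (½)*(-3))/((-3)*(57 - 3)) + 260 = -⅓*(-2 + 9 - 3/2)/54 + 260 = -⅓*1/54*11/2 + 260 = -11/324 + 260 = 84229/324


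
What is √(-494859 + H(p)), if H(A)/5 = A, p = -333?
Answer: 2*I*√124131 ≈ 704.64*I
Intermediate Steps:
H(A) = 5*A
√(-494859 + H(p)) = √(-494859 + 5*(-333)) = √(-494859 - 1665) = √(-496524) = 2*I*√124131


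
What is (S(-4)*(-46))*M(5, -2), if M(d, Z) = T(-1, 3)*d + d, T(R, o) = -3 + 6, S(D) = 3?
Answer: -2760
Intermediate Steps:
T(R, o) = 3
M(d, Z) = 4*d (M(d, Z) = 3*d + d = 4*d)
(S(-4)*(-46))*M(5, -2) = (3*(-46))*(4*5) = -138*20 = -2760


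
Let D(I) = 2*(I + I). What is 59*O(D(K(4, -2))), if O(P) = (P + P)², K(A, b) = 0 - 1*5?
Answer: 94400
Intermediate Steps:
K(A, b) = -5 (K(A, b) = 0 - 5 = -5)
D(I) = 4*I (D(I) = 2*(2*I) = 4*I)
O(P) = 4*P² (O(P) = (2*P)² = 4*P²)
59*O(D(K(4, -2))) = 59*(4*(4*(-5))²) = 59*(4*(-20)²) = 59*(4*400) = 59*1600 = 94400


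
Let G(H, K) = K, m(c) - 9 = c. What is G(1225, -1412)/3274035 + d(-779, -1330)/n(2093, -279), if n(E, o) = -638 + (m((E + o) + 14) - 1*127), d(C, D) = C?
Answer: -2551986929/3509765520 ≈ -0.72711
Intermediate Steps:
m(c) = 9 + c
n(E, o) = -742 + E + o (n(E, o) = -638 + ((9 + ((E + o) + 14)) - 1*127) = -638 + ((9 + (14 + E + o)) - 127) = -638 + ((23 + E + o) - 127) = -638 + (-104 + E + o) = -742 + E + o)
G(1225, -1412)/3274035 + d(-779, -1330)/n(2093, -279) = -1412/3274035 - 779/(-742 + 2093 - 279) = -1412*1/3274035 - 779/1072 = -1412/3274035 - 779*1/1072 = -1412/3274035 - 779/1072 = -2551986929/3509765520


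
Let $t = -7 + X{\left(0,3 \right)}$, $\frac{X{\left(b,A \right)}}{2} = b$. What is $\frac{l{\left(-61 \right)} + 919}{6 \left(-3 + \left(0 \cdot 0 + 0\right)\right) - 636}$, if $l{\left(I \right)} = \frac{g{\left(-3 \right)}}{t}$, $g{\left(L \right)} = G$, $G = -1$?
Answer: $- \frac{3217}{2289} \approx -1.4054$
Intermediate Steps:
$X{\left(b,A \right)} = 2 b$
$g{\left(L \right)} = -1$
$t = -7$ ($t = -7 + 2 \cdot 0 = -7 + 0 = -7$)
$l{\left(I \right)} = \frac{1}{7}$ ($l{\left(I \right)} = - \frac{1}{-7} = \left(-1\right) \left(- \frac{1}{7}\right) = \frac{1}{7}$)
$\frac{l{\left(-61 \right)} + 919}{6 \left(-3 + \left(0 \cdot 0 + 0\right)\right) - 636} = \frac{\frac{1}{7} + 919}{6 \left(-3 + \left(0 \cdot 0 + 0\right)\right) - 636} = \frac{6434}{7 \left(6 \left(-3 + \left(0 + 0\right)\right) - 636\right)} = \frac{6434}{7 \left(6 \left(-3 + 0\right) - 636\right)} = \frac{6434}{7 \left(6 \left(-3\right) - 636\right)} = \frac{6434}{7 \left(-18 - 636\right)} = \frac{6434}{7 \left(-654\right)} = \frac{6434}{7} \left(- \frac{1}{654}\right) = - \frac{3217}{2289}$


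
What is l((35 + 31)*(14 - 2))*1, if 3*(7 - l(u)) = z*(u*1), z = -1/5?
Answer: 299/5 ≈ 59.800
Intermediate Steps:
z = -⅕ (z = -1*⅕ = -⅕ ≈ -0.20000)
l(u) = 7 + u/15 (l(u) = 7 - (-1)*u*1/15 = 7 - (-1)*u/15 = 7 + u/15)
l((35 + 31)*(14 - 2))*1 = (7 + ((35 + 31)*(14 - 2))/15)*1 = (7 + (66*12)/15)*1 = (7 + (1/15)*792)*1 = (7 + 264/5)*1 = (299/5)*1 = 299/5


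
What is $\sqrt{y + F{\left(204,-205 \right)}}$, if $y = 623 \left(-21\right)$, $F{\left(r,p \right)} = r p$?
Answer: $i \sqrt{54903} \approx 234.31 i$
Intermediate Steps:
$F{\left(r,p \right)} = p r$
$y = -13083$
$\sqrt{y + F{\left(204,-205 \right)}} = \sqrt{-13083 - 41820} = \sqrt{-54903} = i \sqrt{54903}$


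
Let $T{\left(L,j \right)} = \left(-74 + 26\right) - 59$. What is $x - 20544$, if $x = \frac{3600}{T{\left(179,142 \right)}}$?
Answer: $- \frac{2201808}{107} \approx -20578.0$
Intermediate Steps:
$T{\left(L,j \right)} = -107$ ($T{\left(L,j \right)} = -48 - 59 = -107$)
$x = - \frac{3600}{107}$ ($x = \frac{3600}{-107} = 3600 \left(- \frac{1}{107}\right) = - \frac{3600}{107} \approx -33.645$)
$x - 20544 = - \frac{3600}{107} - 20544 = - \frac{2201808}{107}$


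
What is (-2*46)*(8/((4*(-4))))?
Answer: 46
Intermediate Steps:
(-2*46)*(8/((4*(-4)))) = -736/(-16) = -736*(-1)/16 = -92*(-½) = 46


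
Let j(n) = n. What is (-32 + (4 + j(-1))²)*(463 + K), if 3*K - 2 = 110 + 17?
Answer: -11638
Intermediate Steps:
K = 43 (K = ⅔ + (110 + 17)/3 = ⅔ + (⅓)*127 = ⅔ + 127/3 = 43)
(-32 + (4 + j(-1))²)*(463 + K) = (-32 + (4 - 1)²)*(463 + 43) = (-32 + 3²)*506 = (-32 + 9)*506 = -23*506 = -11638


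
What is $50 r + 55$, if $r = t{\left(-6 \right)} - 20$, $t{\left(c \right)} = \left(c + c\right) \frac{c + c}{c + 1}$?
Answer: $-2385$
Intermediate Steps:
$t{\left(c \right)} = \frac{4 c^{2}}{1 + c}$ ($t{\left(c \right)} = 2 c \frac{2 c}{1 + c} = \frac{4 c^{2}}{1 + c}$)
$r = - \frac{244}{5}$ ($r = \frac{4 \left(-6\right)^{2}}{1 - 6} - 20 = 4 \cdot 36 \frac{1}{-5} - 20 = 4 \cdot 36 \left(- \frac{1}{5}\right) - 20 = - \frac{144}{5} - 20 = - \frac{244}{5} \approx -48.8$)
$50 r + 55 = 50 \left(- \frac{244}{5}\right) + 55 = -2440 + 55 = -2385$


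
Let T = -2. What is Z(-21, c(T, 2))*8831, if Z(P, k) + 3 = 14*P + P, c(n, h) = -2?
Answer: -2808258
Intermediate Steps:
Z(P, k) = -3 + 15*P (Z(P, k) = -3 + (14*P + P) = -3 + 15*P)
Z(-21, c(T, 2))*8831 = (-3 + 15*(-21))*8831 = (-3 - 315)*8831 = -318*8831 = -2808258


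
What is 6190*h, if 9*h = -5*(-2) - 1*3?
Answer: 43330/9 ≈ 4814.4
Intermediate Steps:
h = 7/9 (h = (-5*(-2) - 1*3)/9 = (10 - 3)/9 = (⅑)*7 = 7/9 ≈ 0.77778)
6190*h = 6190*(7/9) = 43330/9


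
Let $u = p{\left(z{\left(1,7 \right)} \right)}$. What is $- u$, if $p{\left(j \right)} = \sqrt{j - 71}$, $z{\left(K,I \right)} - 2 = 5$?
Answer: $- 8 i \approx - 8.0 i$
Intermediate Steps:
$z{\left(K,I \right)} = 7$ ($z{\left(K,I \right)} = 2 + 5 = 7$)
$p{\left(j \right)} = \sqrt{-71 + j}$
$u = 8 i$ ($u = \sqrt{-71 + 7} = \sqrt{-64} = 8 i \approx 8.0 i$)
$- u = - 8 i$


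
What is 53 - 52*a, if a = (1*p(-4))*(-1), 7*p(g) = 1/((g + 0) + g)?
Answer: 729/14 ≈ 52.071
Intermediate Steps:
p(g) = 1/(14*g) (p(g) = 1/(7*((g + 0) + g)) = 1/(7*(g + g)) = 1/(7*((2*g))) = (1/(2*g))/7 = 1/(14*g))
a = 1/56 (a = (1*((1/14)/(-4)))*(-1) = (1*((1/14)*(-1/4)))*(-1) = (1*(-1/56))*(-1) = -1/56*(-1) = 1/56 ≈ 0.017857)
53 - 52*a = 53 - 52*1/56 = 53 - 13/14 = 729/14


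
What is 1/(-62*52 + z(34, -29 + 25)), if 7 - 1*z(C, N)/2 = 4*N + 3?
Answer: -1/3184 ≈ -0.00031407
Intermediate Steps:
z(C, N) = 8 - 8*N (z(C, N) = 14 - 2*(4*N + 3) = 14 - 2*(3 + 4*N) = 14 + (-6 - 8*N) = 8 - 8*N)
1/(-62*52 + z(34, -29 + 25)) = 1/(-62*52 + (8 - 8*(-29 + 25))) = 1/(-3224 + (8 - 8*(-4))) = 1/(-3224 + (8 + 32)) = 1/(-3224 + 40) = 1/(-3184) = -1/3184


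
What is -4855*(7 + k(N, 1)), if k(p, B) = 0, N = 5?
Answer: -33985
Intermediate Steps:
-4855*(7 + k(N, 1)) = -4855*(7 + 0) = -4855*7 = -33985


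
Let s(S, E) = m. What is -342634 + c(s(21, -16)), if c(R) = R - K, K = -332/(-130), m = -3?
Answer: -22271571/65 ≈ -3.4264e+5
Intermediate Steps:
s(S, E) = -3
K = 166/65 (K = -332*(-1/130) = 166/65 ≈ 2.5538)
c(R) = -166/65 + R (c(R) = R - 1*166/65 = R - 166/65 = -166/65 + R)
-342634 + c(s(21, -16)) = -342634 + (-166/65 - 3) = -342634 - 361/65 = -22271571/65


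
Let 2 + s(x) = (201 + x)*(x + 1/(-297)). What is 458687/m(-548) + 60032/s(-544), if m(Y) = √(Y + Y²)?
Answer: 17829504/55417573 + 458687*√74939/149878 ≈ 838.11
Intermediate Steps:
s(x) = -2 + (201 + x)*(-1/297 + x) (s(x) = -2 + (201 + x)*(x + 1/(-297)) = -2 + (201 + x)*(x - 1/297) = -2 + (201 + x)*(-1/297 + x))
458687/m(-548) + 60032/s(-544) = 458687/(√(-548*(1 - 548))) + 60032/(-265/99 + (-544)² + (59696/297)*(-544)) = 458687/(√(-548*(-547))) + 60032/(-265/99 + 295936 - 32474624/297) = 458687/(√299756) + 60032/(55417573/297) = 458687/((2*√74939)) + 60032*(297/55417573) = 458687*(√74939/149878) + 17829504/55417573 = 458687*√74939/149878 + 17829504/55417573 = 17829504/55417573 + 458687*√74939/149878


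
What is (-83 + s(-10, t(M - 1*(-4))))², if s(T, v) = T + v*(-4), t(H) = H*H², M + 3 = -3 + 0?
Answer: 3721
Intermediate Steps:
M = -6 (M = -3 + (-3 + 0) = -3 - 3 = -6)
t(H) = H³
s(T, v) = T - 4*v
(-83 + s(-10, t(M - 1*(-4))))² = (-83 + (-10 - 4*(-6 - 1*(-4))³))² = (-83 + (-10 - 4*(-6 + 4)³))² = (-83 + (-10 - 4*(-2)³))² = (-83 + (-10 - 4*(-8)))² = (-83 + (-10 + 32))² = (-83 + 22)² = (-61)² = 3721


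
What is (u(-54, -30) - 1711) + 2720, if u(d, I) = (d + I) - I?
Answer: 955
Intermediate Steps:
u(d, I) = d (u(d, I) = (I + d) - I = d)
(u(-54, -30) - 1711) + 2720 = (-54 - 1711) + 2720 = -1765 + 2720 = 955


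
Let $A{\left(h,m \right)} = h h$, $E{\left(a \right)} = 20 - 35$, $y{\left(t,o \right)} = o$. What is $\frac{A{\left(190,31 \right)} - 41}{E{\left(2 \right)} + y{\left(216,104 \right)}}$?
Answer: $\frac{36059}{89} \approx 405.16$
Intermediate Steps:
$E{\left(a \right)} = -15$ ($E{\left(a \right)} = 20 - 35 = -15$)
$A{\left(h,m \right)} = h^{2}$
$\frac{A{\left(190,31 \right)} - 41}{E{\left(2 \right)} + y{\left(216,104 \right)}} = \frac{190^{2} - 41}{-15 + 104} = \frac{36100 - 41}{89} = 36059 \cdot \frac{1}{89} = \frac{36059}{89}$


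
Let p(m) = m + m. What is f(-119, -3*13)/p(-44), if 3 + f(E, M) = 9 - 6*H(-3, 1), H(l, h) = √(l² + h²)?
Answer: -3/44 + 3*√10/44 ≈ 0.14743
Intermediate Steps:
p(m) = 2*m
H(l, h) = √(h² + l²)
f(E, M) = 6 - 6*√10 (f(E, M) = -3 + (9 - 6*√(1² + (-3)²)) = -3 + (9 - 6*√(1 + 9)) = -3 + (9 - 6*√10) = 6 - 6*√10)
f(-119, -3*13)/p(-44) = (6 - 6*√10)/((2*(-44))) = (6 - 6*√10)/(-88) = (6 - 6*√10)*(-1/88) = -3/44 + 3*√10/44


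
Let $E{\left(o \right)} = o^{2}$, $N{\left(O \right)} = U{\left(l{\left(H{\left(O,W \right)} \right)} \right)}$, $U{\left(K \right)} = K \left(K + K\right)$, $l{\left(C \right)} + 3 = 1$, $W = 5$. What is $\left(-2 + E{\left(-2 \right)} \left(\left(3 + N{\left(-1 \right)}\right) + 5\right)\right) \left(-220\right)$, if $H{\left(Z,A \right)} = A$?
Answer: $-13640$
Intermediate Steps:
$l{\left(C \right)} = -2$ ($l{\left(C \right)} = -3 + 1 = -2$)
$U{\left(K \right)} = 2 K^{2}$ ($U{\left(K \right)} = K 2 K = 2 K^{2}$)
$N{\left(O \right)} = 8$ ($N{\left(O \right)} = 2 \left(-2\right)^{2} = 2 \cdot 4 = 8$)
$\left(-2 + E{\left(-2 \right)} \left(\left(3 + N{\left(-1 \right)}\right) + 5\right)\right) \left(-220\right) = \left(-2 + \left(-2\right)^{2} \left(\left(3 + 8\right) + 5\right)\right) \left(-220\right) = \left(-2 + 4 \left(11 + 5\right)\right) \left(-220\right) = \left(-2 + 4 \cdot 16\right) \left(-220\right) = \left(-2 + 64\right) \left(-220\right) = 62 \left(-220\right) = -13640$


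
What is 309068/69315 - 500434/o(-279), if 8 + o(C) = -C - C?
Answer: -313796321/346575 ≈ -905.42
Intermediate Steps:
o(C) = -8 - 2*C (o(C) = -8 + (-C - C) = -8 - 2*C)
309068/69315 - 500434/o(-279) = 309068/69315 - 500434/(-8 - 2*(-279)) = 309068*(1/69315) - 500434/(-8 + 558) = 309068/69315 - 500434/550 = 309068/69315 - 500434*1/550 = 309068/69315 - 22747/25 = -313796321/346575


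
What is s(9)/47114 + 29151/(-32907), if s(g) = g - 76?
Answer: -458541661/516793466 ≈ -0.88728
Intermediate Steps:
s(g) = -76 + g
s(9)/47114 + 29151/(-32907) = (-76 + 9)/47114 + 29151/(-32907) = -67*1/47114 + 29151*(-1/32907) = -67/47114 - 9717/10969 = -458541661/516793466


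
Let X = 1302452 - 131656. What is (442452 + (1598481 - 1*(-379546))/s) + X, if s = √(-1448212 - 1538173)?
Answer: 1613248 - 1978027*I*√2986385/2986385 ≈ 1.6132e+6 - 1144.6*I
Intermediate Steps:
s = I*√2986385 (s = √(-2986385) = I*√2986385 ≈ 1728.1*I)
X = 1170796
(442452 + (1598481 - 1*(-379546))/s) + X = (442452 + (1598481 - 1*(-379546))/((I*√2986385))) + 1170796 = (442452 + (1598481 + 379546)*(-I*√2986385/2986385)) + 1170796 = (442452 + 1978027*(-I*√2986385/2986385)) + 1170796 = (442452 - 1978027*I*√2986385/2986385) + 1170796 = 1613248 - 1978027*I*√2986385/2986385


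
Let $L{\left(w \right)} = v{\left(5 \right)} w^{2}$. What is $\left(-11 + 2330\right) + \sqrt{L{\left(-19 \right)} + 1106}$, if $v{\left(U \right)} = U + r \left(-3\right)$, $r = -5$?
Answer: $2319 + \sqrt{8326} \approx 2410.2$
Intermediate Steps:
$v{\left(U \right)} = 15 + U$ ($v{\left(U \right)} = U - -15 = U + 15 = 15 + U$)
$L{\left(w \right)} = 20 w^{2}$ ($L{\left(w \right)} = \left(15 + 5\right) w^{2} = 20 w^{2}$)
$\left(-11 + 2330\right) + \sqrt{L{\left(-19 \right)} + 1106} = \left(-11 + 2330\right) + \sqrt{20 \left(-19\right)^{2} + 1106} = 2319 + \sqrt{20 \cdot 361 + 1106} = 2319 + \sqrt{7220 + 1106} = 2319 + \sqrt{8326}$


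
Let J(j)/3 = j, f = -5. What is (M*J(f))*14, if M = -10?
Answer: 2100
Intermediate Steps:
J(j) = 3*j
(M*J(f))*14 = -30*(-5)*14 = -10*(-15)*14 = 150*14 = 2100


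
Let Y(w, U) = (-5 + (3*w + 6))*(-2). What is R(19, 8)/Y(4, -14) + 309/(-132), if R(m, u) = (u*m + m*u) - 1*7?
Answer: -7873/572 ≈ -13.764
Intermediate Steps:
Y(w, U) = -2 - 6*w (Y(w, U) = (-5 + (6 + 3*w))*(-2) = (1 + 3*w)*(-2) = -2 - 6*w)
R(m, u) = -7 + 2*m*u (R(m, u) = (m*u + m*u) - 7 = 2*m*u - 7 = -7 + 2*m*u)
R(19, 8)/Y(4, -14) + 309/(-132) = (-7 + 2*19*8)/(-2 - 6*4) + 309/(-132) = (-7 + 304)/(-2 - 24) + 309*(-1/132) = 297/(-26) - 103/44 = 297*(-1/26) - 103/44 = -297/26 - 103/44 = -7873/572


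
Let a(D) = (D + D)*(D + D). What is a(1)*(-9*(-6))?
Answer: 216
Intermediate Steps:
a(D) = 4*D² (a(D) = (2*D)*(2*D) = 4*D²)
a(1)*(-9*(-6)) = (4*1²)*(-9*(-6)) = (4*1)*54 = 4*54 = 216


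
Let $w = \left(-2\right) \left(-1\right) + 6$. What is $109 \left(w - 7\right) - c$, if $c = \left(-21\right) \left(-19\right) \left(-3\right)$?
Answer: $1306$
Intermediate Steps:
$w = 8$ ($w = 2 + 6 = 8$)
$c = -1197$ ($c = 399 \left(-3\right) = -1197$)
$109 \left(w - 7\right) - c = 109 \left(8 - 7\right) - -1197 = 109 \cdot 1 + 1197 = 109 + 1197 = 1306$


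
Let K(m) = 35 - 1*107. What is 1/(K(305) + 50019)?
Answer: 1/49947 ≈ 2.0021e-5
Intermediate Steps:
K(m) = -72 (K(m) = 35 - 107 = -72)
1/(K(305) + 50019) = 1/(-72 + 50019) = 1/49947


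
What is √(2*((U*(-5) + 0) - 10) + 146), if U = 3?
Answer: 4*√6 ≈ 9.7980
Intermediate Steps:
√(2*((U*(-5) + 0) - 10) + 146) = √(2*((3*(-5) + 0) - 10) + 146) = √(2*((-15 + 0) - 10) + 146) = √(2*(-15 - 10) + 146) = √(2*(-25) + 146) = √(-50 + 146) = √96 = 4*√6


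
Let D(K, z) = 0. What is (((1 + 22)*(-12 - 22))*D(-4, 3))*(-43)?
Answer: 0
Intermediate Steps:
(((1 + 22)*(-12 - 22))*D(-4, 3))*(-43) = (((1 + 22)*(-12 - 22))*0)*(-43) = ((23*(-34))*0)*(-43) = -782*0*(-43) = 0*(-43) = 0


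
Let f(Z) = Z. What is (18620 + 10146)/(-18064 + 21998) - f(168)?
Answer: -316073/1967 ≈ -160.69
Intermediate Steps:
(18620 + 10146)/(-18064 + 21998) - f(168) = (18620 + 10146)/(-18064 + 21998) - 1*168 = 28766/3934 - 168 = 28766*(1/3934) - 168 = 14383/1967 - 168 = -316073/1967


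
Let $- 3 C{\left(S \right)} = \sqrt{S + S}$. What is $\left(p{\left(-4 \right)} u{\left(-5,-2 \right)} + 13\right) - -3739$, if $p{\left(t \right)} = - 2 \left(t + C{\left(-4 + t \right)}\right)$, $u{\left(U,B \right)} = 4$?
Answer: $3784 + \frac{32 i}{3} \approx 3784.0 + 10.667 i$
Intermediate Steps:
$C{\left(S \right)} = - \frac{\sqrt{2} \sqrt{S}}{3}$ ($C{\left(S \right)} = - \frac{\sqrt{S + S}}{3} = - \frac{\sqrt{2 S}}{3} = - \frac{\sqrt{2} \sqrt{S}}{3}$)
$p{\left(t \right)} = - 2 t + \frac{2 \sqrt{2} \sqrt{-4 + t}}{3}$ ($p{\left(t \right)} = - 2 \left(t - \frac{\sqrt{2} \sqrt{-4 + t}}{3}\right) = - 2 t + \frac{2 \sqrt{2} \sqrt{-4 + t}}{3}$)
$\left(p{\left(-4 \right)} u{\left(-5,-2 \right)} + 13\right) - -3739 = \left(\left(\left(-2\right) \left(-4\right) + \frac{2 \sqrt{-8 + 2 \left(-4\right)}}{3}\right) 4 + 13\right) - -3739 = \left(\left(8 + \frac{2 \sqrt{-8 - 8}}{3}\right) 4 + 13\right) + 3739 = \left(\left(8 + \frac{2 \sqrt{-16}}{3}\right) 4 + 13\right) + 3739 = \left(\left(8 + \frac{2 \cdot 4 i}{3}\right) 4 + 13\right) + 3739 = \left(\left(8 + \frac{8 i}{3}\right) 4 + 13\right) + 3739 = \left(\left(32 + \frac{32 i}{3}\right) + 13\right) + 3739 = \left(45 + \frac{32 i}{3}\right) + 3739 = 3784 + \frac{32 i}{3}$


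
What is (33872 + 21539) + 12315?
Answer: 67726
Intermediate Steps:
(33872 + 21539) + 12315 = 55411 + 12315 = 67726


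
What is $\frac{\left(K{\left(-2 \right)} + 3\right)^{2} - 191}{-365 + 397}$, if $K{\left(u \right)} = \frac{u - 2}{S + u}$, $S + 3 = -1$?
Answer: $- \frac{799}{144} \approx -5.5486$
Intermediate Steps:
$S = -4$ ($S = -3 - 1 = -4$)
$K{\left(u \right)} = \frac{-2 + u}{-4 + u}$ ($K{\left(u \right)} = \frac{u - 2}{-4 + u} = \frac{-2 + u}{-4 + u}$)
$\frac{\left(K{\left(-2 \right)} + 3\right)^{2} - 191}{-365 + 397} = \frac{\left(\frac{-2 - 2}{-4 - 2} + 3\right)^{2} - 191}{-365 + 397} = \frac{\left(\frac{1}{-6} \left(-4\right) + 3\right)^{2} - 191}{32} = \left(\left(\left(- \frac{1}{6}\right) \left(-4\right) + 3\right)^{2} - 191\right) \frac{1}{32} = \left(\left(\frac{2}{3} + 3\right)^{2} - 191\right) \frac{1}{32} = \left(\left(\frac{11}{3}\right)^{2} - 191\right) \frac{1}{32} = \left(\frac{121}{9} - 191\right) \frac{1}{32} = \left(- \frac{1598}{9}\right) \frac{1}{32} = - \frac{799}{144}$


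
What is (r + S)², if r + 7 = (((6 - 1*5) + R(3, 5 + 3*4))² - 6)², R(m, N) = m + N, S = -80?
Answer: 35773183044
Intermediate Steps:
R(m, N) = N + m
r = 189218 (r = -7 + (((6 - 1*5) + ((5 + 3*4) + 3))² - 6)² = -7 + (((6 - 5) + ((5 + 12) + 3))² - 6)² = -7 + ((1 + (17 + 3))² - 6)² = -7 + ((1 + 20)² - 6)² = -7 + (21² - 6)² = -7 + (441 - 6)² = -7 + 435² = -7 + 189225 = 189218)
(r + S)² = (189218 - 80)² = 189138² = 35773183044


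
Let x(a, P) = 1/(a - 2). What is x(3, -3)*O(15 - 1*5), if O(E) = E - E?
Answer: 0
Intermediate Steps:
x(a, P) = 1/(-2 + a)
O(E) = 0
x(3, -3)*O(15 - 1*5) = 0/(-2 + 3) = 0/1 = 1*0 = 0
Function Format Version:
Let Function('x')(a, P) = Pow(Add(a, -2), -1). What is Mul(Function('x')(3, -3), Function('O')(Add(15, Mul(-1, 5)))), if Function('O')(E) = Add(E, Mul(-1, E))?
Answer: 0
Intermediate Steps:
Function('x')(a, P) = Pow(Add(-2, a), -1)
Function('O')(E) = 0
Mul(Function('x')(3, -3), Function('O')(Add(15, Mul(-1, 5)))) = Mul(Pow(Add(-2, 3), -1), 0) = Mul(Pow(1, -1), 0) = Mul(1, 0) = 0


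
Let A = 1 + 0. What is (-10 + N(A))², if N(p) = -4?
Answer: 196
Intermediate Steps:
A = 1
(-10 + N(A))² = (-10 - 4)² = (-14)² = 196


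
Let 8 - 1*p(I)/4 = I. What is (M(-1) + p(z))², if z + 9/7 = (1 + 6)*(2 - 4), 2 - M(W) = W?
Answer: 452929/49 ≈ 9243.5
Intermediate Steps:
M(W) = 2 - W
z = -107/7 (z = -9/7 + (1 + 6)*(2 - 4) = -9/7 + 7*(-2) = -9/7 - 14 = -107/7 ≈ -15.286)
p(I) = 32 - 4*I
(M(-1) + p(z))² = ((2 - 1*(-1)) + (32 - 4*(-107/7)))² = ((2 + 1) + (32 + 428/7))² = (3 + 652/7)² = (673/7)² = 452929/49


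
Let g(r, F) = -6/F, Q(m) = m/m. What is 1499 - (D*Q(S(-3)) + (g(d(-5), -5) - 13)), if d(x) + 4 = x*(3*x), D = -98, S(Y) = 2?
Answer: 8044/5 ≈ 1608.8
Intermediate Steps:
d(x) = -4 + 3*x**2 (d(x) = -4 + x*(3*x) = -4 + 3*x**2)
Q(m) = 1
1499 - (D*Q(S(-3)) + (g(d(-5), -5) - 13)) = 1499 - (-98*1 + (-6/(-5) - 13)) = 1499 - (-98 + (-6*(-1/5) - 13)) = 1499 - (-98 + (6/5 - 13)) = 1499 - (-98 - 59/5) = 1499 - 1*(-549/5) = 1499 + 549/5 = 8044/5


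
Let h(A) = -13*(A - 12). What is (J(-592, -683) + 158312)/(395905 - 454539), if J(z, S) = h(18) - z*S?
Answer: 123051/29317 ≈ 4.1973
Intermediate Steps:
h(A) = 156 - 13*A (h(A) = -13*(-12 + A) = 156 - 13*A)
J(z, S) = -78 - S*z (J(z, S) = (156 - 13*18) - z*S = (156 - 234) - S*z = -78 - S*z)
(J(-592, -683) + 158312)/(395905 - 454539) = ((-78 - 1*(-683)*(-592)) + 158312)/(395905 - 454539) = ((-78 - 404336) + 158312)/(-58634) = (-404414 + 158312)*(-1/58634) = -246102*(-1/58634) = 123051/29317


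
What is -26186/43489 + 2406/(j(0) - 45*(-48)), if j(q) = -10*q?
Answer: 8012129/15656040 ≈ 0.51176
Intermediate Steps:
-26186/43489 + 2406/(j(0) - 45*(-48)) = -26186/43489 + 2406/(-10*0 - 45*(-48)) = -26186*1/43489 + 2406/(0 + 2160) = -26186/43489 + 2406/2160 = -26186/43489 + 2406*(1/2160) = -26186/43489 + 401/360 = 8012129/15656040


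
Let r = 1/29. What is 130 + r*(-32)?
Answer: 3738/29 ≈ 128.90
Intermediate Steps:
r = 1/29 ≈ 0.034483
130 + r*(-32) = 130 + (1/29)*(-32) = 130 - 32/29 = 3738/29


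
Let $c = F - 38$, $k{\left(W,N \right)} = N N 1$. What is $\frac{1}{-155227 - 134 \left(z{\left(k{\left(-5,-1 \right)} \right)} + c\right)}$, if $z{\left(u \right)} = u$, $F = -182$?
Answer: $- \frac{1}{125881} \approx -7.944 \cdot 10^{-6}$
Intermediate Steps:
$k{\left(W,N \right)} = N^{2}$ ($k{\left(W,N \right)} = N^{2} \cdot 1 = N^{2}$)
$c = -220$ ($c = -182 - 38 = -220$)
$\frac{1}{-155227 - 134 \left(z{\left(k{\left(-5,-1 \right)} \right)} + c\right)} = \frac{1}{-155227 - 134 \left(\left(-1\right)^{2} - 220\right)} = \frac{1}{-155227 - 134 \left(1 - 220\right)} = \frac{1}{-155227 - -29346} = \frac{1}{-155227 + 29346} = \frac{1}{-125881} = - \frac{1}{125881}$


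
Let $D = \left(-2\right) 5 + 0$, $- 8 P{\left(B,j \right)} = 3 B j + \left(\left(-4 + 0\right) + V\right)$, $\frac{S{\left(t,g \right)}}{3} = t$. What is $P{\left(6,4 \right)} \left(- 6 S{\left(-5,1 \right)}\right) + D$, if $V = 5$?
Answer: $- \frac{3325}{4} \approx -831.25$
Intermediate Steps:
$S{\left(t,g \right)} = 3 t$
$P{\left(B,j \right)} = - \frac{1}{8} - \frac{3 B j}{8}$ ($P{\left(B,j \right)} = - \frac{3 B j + \left(\left(-4 + 0\right) + 5\right)}{8} = - \frac{3 B j + \left(-4 + 5\right)}{8} = - \frac{3 B j + 1}{8} = - \frac{1 + 3 B j}{8} = - \frac{1}{8} - \frac{3 B j}{8}$)
$D = -10$ ($D = -10 + 0 = -10$)
$P{\left(6,4 \right)} \left(- 6 S{\left(-5,1 \right)}\right) + D = \left(- \frac{1}{8} - \frac{9}{4} \cdot 4\right) \left(- 6 \cdot 3 \left(-5\right)\right) - 10 = \left(- \frac{1}{8} - 9\right) \left(\left(-6\right) \left(-15\right)\right) - 10 = \left(- \frac{73}{8}\right) 90 - 10 = - \frac{3285}{4} - 10 = - \frac{3325}{4}$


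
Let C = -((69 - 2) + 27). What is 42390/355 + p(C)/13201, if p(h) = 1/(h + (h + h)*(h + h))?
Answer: 3945112249571/33038802750 ≈ 119.41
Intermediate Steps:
C = -94 (C = -(67 + 27) = -1*94 = -94)
p(h) = 1/(h + 4*h²) (p(h) = 1/(h + (2*h)*(2*h)) = 1/(h + 4*h²))
42390/355 + p(C)/13201 = 42390/355 + (1/((-94)*(1 + 4*(-94))))/13201 = 42390*(1/355) - 1/(94*(1 - 376))*(1/13201) = 8478/71 - 1/94/(-375)*(1/13201) = 8478/71 - 1/94*(-1/375)*(1/13201) = 8478/71 + (1/35250)*(1/13201) = 8478/71 + 1/465335250 = 3945112249571/33038802750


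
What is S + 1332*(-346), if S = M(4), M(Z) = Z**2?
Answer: -460856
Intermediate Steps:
S = 16 (S = 4**2 = 16)
S + 1332*(-346) = 16 + 1332*(-346) = 16 - 460872 = -460856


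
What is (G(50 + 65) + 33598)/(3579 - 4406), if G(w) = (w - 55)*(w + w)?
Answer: -47398/827 ≈ -57.313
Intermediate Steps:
G(w) = 2*w*(-55 + w) (G(w) = (-55 + w)*(2*w) = 2*w*(-55 + w))
(G(50 + 65) + 33598)/(3579 - 4406) = (2*(50 + 65)*(-55 + (50 + 65)) + 33598)/(3579 - 4406) = (2*115*(-55 + 115) + 33598)/(-827) = (2*115*60 + 33598)*(-1/827) = (13800 + 33598)*(-1/827) = 47398*(-1/827) = -47398/827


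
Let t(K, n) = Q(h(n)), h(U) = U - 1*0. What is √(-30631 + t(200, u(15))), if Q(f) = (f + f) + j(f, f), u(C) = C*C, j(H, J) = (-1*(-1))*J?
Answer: 2*I*√7489 ≈ 173.08*I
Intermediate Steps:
h(U) = U (h(U) = U + 0 = U)
j(H, J) = J (j(H, J) = 1*J = J)
u(C) = C²
Q(f) = 3*f (Q(f) = (f + f) + f = 2*f + f = 3*f)
t(K, n) = 3*n
√(-30631 + t(200, u(15))) = √(-30631 + 3*15²) = √(-30631 + 3*225) = √(-30631 + 675) = √(-29956) = 2*I*√7489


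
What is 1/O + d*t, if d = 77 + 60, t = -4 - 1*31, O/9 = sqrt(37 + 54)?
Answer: -4795 + sqrt(91)/819 ≈ -4795.0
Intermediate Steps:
O = 9*sqrt(91) (O = 9*sqrt(37 + 54) = 9*sqrt(91) ≈ 85.854)
t = -35 (t = -4 - 31 = -35)
d = 137
1/O + d*t = 1/(9*sqrt(91)) + 137*(-35) = sqrt(91)/819 - 4795 = -4795 + sqrt(91)/819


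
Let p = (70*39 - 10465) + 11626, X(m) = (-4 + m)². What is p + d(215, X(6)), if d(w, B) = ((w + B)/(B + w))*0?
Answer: 3891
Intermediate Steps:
d(w, B) = 0 (d(w, B) = ((B + w)/(B + w))*0 = 1*0 = 0)
p = 3891 (p = (2730 - 10465) + 11626 = -7735 + 11626 = 3891)
p + d(215, X(6)) = 3891 + 0 = 3891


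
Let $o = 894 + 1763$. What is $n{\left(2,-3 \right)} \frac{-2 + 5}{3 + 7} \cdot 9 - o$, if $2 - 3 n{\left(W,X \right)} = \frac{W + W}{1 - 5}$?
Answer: $- \frac{26543}{10} \approx -2654.3$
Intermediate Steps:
$n{\left(W,X \right)} = \frac{2}{3} + \frac{W}{6}$ ($n{\left(W,X \right)} = \frac{2}{3} - \frac{\left(W + W\right) \frac{1}{1 - 5}}{3} = \frac{2}{3} - \frac{2 W \frac{1}{-4}}{3} = \frac{2}{3} - \frac{2 W \left(- \frac{1}{4}\right)}{3} = \frac{2}{3} - \frac{\left(- \frac{1}{2}\right) W}{3} = \frac{2}{3} + \frac{W}{6}$)
$o = 2657$
$n{\left(2,-3 \right)} \frac{-2 + 5}{3 + 7} \cdot 9 - o = \left(\frac{2}{3} + \frac{1}{6} \cdot 2\right) \frac{-2 + 5}{3 + 7} \cdot 9 - 2657 = \left(\frac{2}{3} + \frac{1}{3}\right) \frac{3}{10} \cdot 9 - 2657 = 1 \cdot 3 \cdot \frac{1}{10} \cdot 9 - 2657 = 1 \cdot \frac{3}{10} \cdot 9 - 2657 = \frac{3}{10} \cdot 9 - 2657 = \frac{27}{10} - 2657 = - \frac{26543}{10}$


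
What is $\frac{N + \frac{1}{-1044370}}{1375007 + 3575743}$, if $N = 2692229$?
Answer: $\frac{2811683200729}{5170414777500} \approx 0.5438$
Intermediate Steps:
$\frac{N + \frac{1}{-1044370}}{1375007 + 3575743} = \frac{2692229 + \frac{1}{-1044370}}{1375007 + 3575743} = \frac{2692229 - \frac{1}{1044370}}{4950750} = \frac{2811683200729}{1044370} \cdot \frac{1}{4950750} = \frac{2811683200729}{5170414777500}$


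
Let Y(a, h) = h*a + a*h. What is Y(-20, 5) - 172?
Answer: -372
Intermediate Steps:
Y(a, h) = 2*a*h (Y(a, h) = a*h + a*h = 2*a*h)
Y(-20, 5) - 172 = 2*(-20)*5 - 172 = -200 - 172 = -372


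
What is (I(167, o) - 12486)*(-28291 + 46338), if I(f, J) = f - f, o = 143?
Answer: -225334842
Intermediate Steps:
I(f, J) = 0
(I(167, o) - 12486)*(-28291 + 46338) = (0 - 12486)*(-28291 + 46338) = -12486*18047 = -225334842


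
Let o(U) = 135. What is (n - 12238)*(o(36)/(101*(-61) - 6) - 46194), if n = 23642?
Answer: -3248754790332/6167 ≈ -5.2680e+8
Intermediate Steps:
(n - 12238)*(o(36)/(101*(-61) - 6) - 46194) = (23642 - 12238)*(135/(101*(-61) - 6) - 46194) = 11404*(135/(-6161 - 6) - 46194) = 11404*(135/(-6167) - 46194) = 11404*(135*(-1/6167) - 46194) = 11404*(-135/6167 - 46194) = 11404*(-284878533/6167) = -3248754790332/6167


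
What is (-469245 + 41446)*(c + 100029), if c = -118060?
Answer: 7713643769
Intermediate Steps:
(-469245 + 41446)*(c + 100029) = (-469245 + 41446)*(-118060 + 100029) = -427799*(-18031) = 7713643769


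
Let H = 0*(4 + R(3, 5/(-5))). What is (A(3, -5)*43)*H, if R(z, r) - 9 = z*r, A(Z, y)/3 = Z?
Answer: 0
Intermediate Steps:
A(Z, y) = 3*Z
R(z, r) = 9 + r*z (R(z, r) = 9 + z*r = 9 + r*z)
H = 0 (H = 0*(4 + (9 + (5/(-5))*3)) = 0*(4 + (9 + (5*(-⅕))*3)) = 0*(4 + (9 - 1*3)) = 0*(4 + (9 - 3)) = 0*(4 + 6) = 0*10 = 0)
(A(3, -5)*43)*H = ((3*3)*43)*0 = (9*43)*0 = 387*0 = 0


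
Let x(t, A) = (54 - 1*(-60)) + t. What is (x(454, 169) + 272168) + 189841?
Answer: 462577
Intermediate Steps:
x(t, A) = 114 + t (x(t, A) = (54 + 60) + t = 114 + t)
(x(454, 169) + 272168) + 189841 = ((114 + 454) + 272168) + 189841 = (568 + 272168) + 189841 = 272736 + 189841 = 462577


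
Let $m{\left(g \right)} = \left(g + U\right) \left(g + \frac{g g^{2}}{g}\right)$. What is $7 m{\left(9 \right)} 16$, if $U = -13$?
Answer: $-40320$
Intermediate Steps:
$m{\left(g \right)} = \left(-13 + g\right) \left(g + g^{2}\right)$ ($m{\left(g \right)} = \left(g - 13\right) \left(g + \frac{g g^{2}}{g}\right) = \left(-13 + g\right) \left(g + \frac{g^{3}}{g}\right) = \left(-13 + g\right) \left(g + g^{2}\right)$)
$7 m{\left(9 \right)} 16 = 7 \cdot 9 \left(-13 + 9^{2} - 108\right) 16 = 7 \cdot 9 \left(-13 + 81 - 108\right) 16 = 7 \cdot 9 \left(-40\right) 16 = 7 \left(-360\right) 16 = \left(-2520\right) 16 = -40320$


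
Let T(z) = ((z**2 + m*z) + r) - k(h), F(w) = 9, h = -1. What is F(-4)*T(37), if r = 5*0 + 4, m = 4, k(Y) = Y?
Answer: 13698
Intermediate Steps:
r = 4 (r = 0 + 4 = 4)
T(z) = 5 + z**2 + 4*z (T(z) = ((z**2 + 4*z) + 4) - 1*(-1) = (4 + z**2 + 4*z) + 1 = 5 + z**2 + 4*z)
F(-4)*T(37) = 9*(5 + 37**2 + 4*37) = 9*(5 + 1369 + 148) = 9*1522 = 13698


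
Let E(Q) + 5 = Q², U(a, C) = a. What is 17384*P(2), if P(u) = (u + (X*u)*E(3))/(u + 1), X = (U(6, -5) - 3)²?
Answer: 1286416/3 ≈ 4.2881e+5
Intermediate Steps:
E(Q) = -5 + Q²
X = 9 (X = (6 - 3)² = 3² = 9)
P(u) = 37*u/(1 + u) (P(u) = (u + (9*u)*(-5 + 3²))/(u + 1) = (u + (9*u)*(-5 + 9))/(1 + u) = (u + (9*u)*4)/(1 + u) = (u + 36*u)/(1 + u) = (37*u)/(1 + u) = 37*u/(1 + u))
17384*P(2) = 17384*(37*2/(1 + 2)) = 17384*(37*2/3) = 17384*(37*2*(⅓)) = 17384*(74/3) = 1286416/3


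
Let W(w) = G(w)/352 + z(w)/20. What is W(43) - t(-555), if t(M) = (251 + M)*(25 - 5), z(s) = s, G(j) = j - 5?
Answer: 5352387/880 ≈ 6082.3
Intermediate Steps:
G(j) = -5 + j
t(M) = 5020 + 20*M (t(M) = (251 + M)*20 = 5020 + 20*M)
W(w) = -5/352 + 93*w/1760 (W(w) = (-5 + w)/352 + w/20 = (-5 + w)*(1/352) + w*(1/20) = (-5/352 + w/352) + w/20 = -5/352 + 93*w/1760)
W(43) - t(-555) = (-5/352 + (93/1760)*43) - (5020 + 20*(-555)) = (-5/352 + 3999/1760) - (5020 - 11100) = 1987/880 - 1*(-6080) = 1987/880 + 6080 = 5352387/880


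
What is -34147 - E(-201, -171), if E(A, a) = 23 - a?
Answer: -34341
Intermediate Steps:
-34147 - E(-201, -171) = -34147 - (23 - 1*(-171)) = -34147 - (23 + 171) = -34147 - 1*194 = -34147 - 194 = -34341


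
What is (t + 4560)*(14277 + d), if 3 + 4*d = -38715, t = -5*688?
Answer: 5149200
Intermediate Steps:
t = -3440
d = -19359/2 (d = -¾ + (¼)*(-38715) = -¾ - 38715/4 = -19359/2 ≈ -9679.5)
(t + 4560)*(14277 + d) = (-3440 + 4560)*(14277 - 19359/2) = 1120*(9195/2) = 5149200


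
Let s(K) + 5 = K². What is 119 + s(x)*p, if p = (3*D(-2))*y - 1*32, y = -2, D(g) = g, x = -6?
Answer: -501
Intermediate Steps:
s(K) = -5 + K²
p = -20 (p = (3*(-2))*(-2) - 1*32 = -6*(-2) - 32 = 12 - 32 = -20)
119 + s(x)*p = 119 + (-5 + (-6)²)*(-20) = 119 + (-5 + 36)*(-20) = 119 + 31*(-20) = 119 - 620 = -501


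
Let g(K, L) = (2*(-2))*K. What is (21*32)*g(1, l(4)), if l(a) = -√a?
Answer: -2688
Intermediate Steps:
g(K, L) = -4*K
(21*32)*g(1, l(4)) = (21*32)*(-4*1) = 672*(-4) = -2688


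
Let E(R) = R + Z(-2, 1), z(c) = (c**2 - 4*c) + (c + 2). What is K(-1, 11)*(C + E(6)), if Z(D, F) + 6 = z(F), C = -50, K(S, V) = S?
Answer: 50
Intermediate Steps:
z(c) = 2 + c**2 - 3*c (z(c) = (c**2 - 4*c) + (2 + c) = 2 + c**2 - 3*c)
Z(D, F) = -4 + F**2 - 3*F (Z(D, F) = -6 + (2 + F**2 - 3*F) = -4 + F**2 - 3*F)
E(R) = -6 + R (E(R) = R + (-4 + 1**2 - 3*1) = R + (-4 + 1 - 3) = R - 6 = -6 + R)
K(-1, 11)*(C + E(6)) = -(-50 + (-6 + 6)) = -(-50 + 0) = -1*(-50) = 50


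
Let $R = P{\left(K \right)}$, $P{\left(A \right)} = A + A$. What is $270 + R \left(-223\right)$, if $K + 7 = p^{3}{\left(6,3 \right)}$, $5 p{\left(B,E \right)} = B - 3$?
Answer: $\frac{411958}{125} \approx 3295.7$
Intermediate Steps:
$p{\left(B,E \right)} = - \frac{3}{5} + \frac{B}{5}$ ($p{\left(B,E \right)} = \frac{B - 3}{5} = \frac{-3 + B}{5} = - \frac{3}{5} + \frac{B}{5}$)
$K = - \frac{848}{125}$ ($K = -7 + \left(- \frac{3}{5} + \frac{1}{5} \cdot 6\right)^{3} = -7 + \left(- \frac{3}{5} + \frac{6}{5}\right)^{3} = -7 + \left(\frac{3}{5}\right)^{3} = -7 + \frac{27}{125} = - \frac{848}{125} \approx -6.784$)
$P{\left(A \right)} = 2 A$
$R = - \frac{1696}{125}$ ($R = 2 \left(- \frac{848}{125}\right) = - \frac{1696}{125} \approx -13.568$)
$270 + R \left(-223\right) = 270 - - \frac{378208}{125} = 270 + \frac{378208}{125} = \frac{411958}{125}$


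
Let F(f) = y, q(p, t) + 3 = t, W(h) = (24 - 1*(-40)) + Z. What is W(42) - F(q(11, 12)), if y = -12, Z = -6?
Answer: 70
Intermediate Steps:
W(h) = 58 (W(h) = (24 - 1*(-40)) - 6 = (24 + 40) - 6 = 64 - 6 = 58)
q(p, t) = -3 + t
F(f) = -12
W(42) - F(q(11, 12)) = 58 - 1*(-12) = 58 + 12 = 70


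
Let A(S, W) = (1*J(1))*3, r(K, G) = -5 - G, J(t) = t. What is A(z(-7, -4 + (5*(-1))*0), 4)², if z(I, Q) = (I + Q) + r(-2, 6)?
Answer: 9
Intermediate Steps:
z(I, Q) = -11 + I + Q (z(I, Q) = (I + Q) + (-5 - 1*6) = (I + Q) + (-5 - 6) = (I + Q) - 11 = -11 + I + Q)
A(S, W) = 3 (A(S, W) = (1*1)*3 = 1*3 = 3)
A(z(-7, -4 + (5*(-1))*0), 4)² = 3² = 9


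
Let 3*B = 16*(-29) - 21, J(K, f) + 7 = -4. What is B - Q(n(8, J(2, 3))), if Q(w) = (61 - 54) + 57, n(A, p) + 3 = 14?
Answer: -677/3 ≈ -225.67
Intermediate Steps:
J(K, f) = -11 (J(K, f) = -7 - 4 = -11)
B = -485/3 (B = (16*(-29) - 21)/3 = (-464 - 21)/3 = (1/3)*(-485) = -485/3 ≈ -161.67)
n(A, p) = 11 (n(A, p) = -3 + 14 = 11)
Q(w) = 64 (Q(w) = 7 + 57 = 64)
B - Q(n(8, J(2, 3))) = -485/3 - 1*64 = -485/3 - 64 = -677/3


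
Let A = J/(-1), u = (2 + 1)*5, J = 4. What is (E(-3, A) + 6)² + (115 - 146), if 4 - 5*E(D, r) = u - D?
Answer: -519/25 ≈ -20.760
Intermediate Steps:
u = 15 (u = 3*5 = 15)
A = -4 (A = 4/(-1) = 4*(-1) = -4)
E(D, r) = -11/5 + D/5 (E(D, r) = ⅘ - (15 - D)/5 = ⅘ + (-3 + D/5) = -11/5 + D/5)
(E(-3, A) + 6)² + (115 - 146) = ((-11/5 + (⅕)*(-3)) + 6)² + (115 - 146) = ((-11/5 - ⅗) + 6)² - 31 = (-14/5 + 6)² - 31 = (16/5)² - 31 = 256/25 - 31 = -519/25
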